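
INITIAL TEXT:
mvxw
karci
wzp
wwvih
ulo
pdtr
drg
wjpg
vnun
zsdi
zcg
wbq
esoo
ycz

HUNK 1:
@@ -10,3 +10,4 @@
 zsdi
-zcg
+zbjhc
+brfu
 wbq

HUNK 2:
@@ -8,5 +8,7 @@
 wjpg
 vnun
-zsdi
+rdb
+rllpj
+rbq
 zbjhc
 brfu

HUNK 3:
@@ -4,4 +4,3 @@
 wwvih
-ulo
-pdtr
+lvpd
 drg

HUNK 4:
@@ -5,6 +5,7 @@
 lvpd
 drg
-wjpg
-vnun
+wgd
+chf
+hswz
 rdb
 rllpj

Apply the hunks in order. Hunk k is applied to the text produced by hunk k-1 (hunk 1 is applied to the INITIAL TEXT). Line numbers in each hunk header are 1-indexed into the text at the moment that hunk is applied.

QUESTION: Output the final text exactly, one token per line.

Hunk 1: at line 10 remove [zcg] add [zbjhc,brfu] -> 15 lines: mvxw karci wzp wwvih ulo pdtr drg wjpg vnun zsdi zbjhc brfu wbq esoo ycz
Hunk 2: at line 8 remove [zsdi] add [rdb,rllpj,rbq] -> 17 lines: mvxw karci wzp wwvih ulo pdtr drg wjpg vnun rdb rllpj rbq zbjhc brfu wbq esoo ycz
Hunk 3: at line 4 remove [ulo,pdtr] add [lvpd] -> 16 lines: mvxw karci wzp wwvih lvpd drg wjpg vnun rdb rllpj rbq zbjhc brfu wbq esoo ycz
Hunk 4: at line 5 remove [wjpg,vnun] add [wgd,chf,hswz] -> 17 lines: mvxw karci wzp wwvih lvpd drg wgd chf hswz rdb rllpj rbq zbjhc brfu wbq esoo ycz

Answer: mvxw
karci
wzp
wwvih
lvpd
drg
wgd
chf
hswz
rdb
rllpj
rbq
zbjhc
brfu
wbq
esoo
ycz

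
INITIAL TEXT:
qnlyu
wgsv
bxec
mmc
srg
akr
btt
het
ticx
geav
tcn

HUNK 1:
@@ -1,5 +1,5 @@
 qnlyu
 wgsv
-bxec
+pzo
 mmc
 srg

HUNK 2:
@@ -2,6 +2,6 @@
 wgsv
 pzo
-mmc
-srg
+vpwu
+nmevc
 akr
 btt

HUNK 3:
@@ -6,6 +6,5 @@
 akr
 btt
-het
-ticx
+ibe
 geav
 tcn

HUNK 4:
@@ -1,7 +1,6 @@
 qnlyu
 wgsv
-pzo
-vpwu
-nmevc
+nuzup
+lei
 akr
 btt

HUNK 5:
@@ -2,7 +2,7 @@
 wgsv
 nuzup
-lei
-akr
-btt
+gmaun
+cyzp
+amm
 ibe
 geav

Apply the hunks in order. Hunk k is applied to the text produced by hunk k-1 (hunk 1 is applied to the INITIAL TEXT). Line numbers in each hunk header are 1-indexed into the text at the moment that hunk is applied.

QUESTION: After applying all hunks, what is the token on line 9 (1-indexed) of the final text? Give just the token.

Hunk 1: at line 1 remove [bxec] add [pzo] -> 11 lines: qnlyu wgsv pzo mmc srg akr btt het ticx geav tcn
Hunk 2: at line 2 remove [mmc,srg] add [vpwu,nmevc] -> 11 lines: qnlyu wgsv pzo vpwu nmevc akr btt het ticx geav tcn
Hunk 3: at line 6 remove [het,ticx] add [ibe] -> 10 lines: qnlyu wgsv pzo vpwu nmevc akr btt ibe geav tcn
Hunk 4: at line 1 remove [pzo,vpwu,nmevc] add [nuzup,lei] -> 9 lines: qnlyu wgsv nuzup lei akr btt ibe geav tcn
Hunk 5: at line 2 remove [lei,akr,btt] add [gmaun,cyzp,amm] -> 9 lines: qnlyu wgsv nuzup gmaun cyzp amm ibe geav tcn
Final line 9: tcn

Answer: tcn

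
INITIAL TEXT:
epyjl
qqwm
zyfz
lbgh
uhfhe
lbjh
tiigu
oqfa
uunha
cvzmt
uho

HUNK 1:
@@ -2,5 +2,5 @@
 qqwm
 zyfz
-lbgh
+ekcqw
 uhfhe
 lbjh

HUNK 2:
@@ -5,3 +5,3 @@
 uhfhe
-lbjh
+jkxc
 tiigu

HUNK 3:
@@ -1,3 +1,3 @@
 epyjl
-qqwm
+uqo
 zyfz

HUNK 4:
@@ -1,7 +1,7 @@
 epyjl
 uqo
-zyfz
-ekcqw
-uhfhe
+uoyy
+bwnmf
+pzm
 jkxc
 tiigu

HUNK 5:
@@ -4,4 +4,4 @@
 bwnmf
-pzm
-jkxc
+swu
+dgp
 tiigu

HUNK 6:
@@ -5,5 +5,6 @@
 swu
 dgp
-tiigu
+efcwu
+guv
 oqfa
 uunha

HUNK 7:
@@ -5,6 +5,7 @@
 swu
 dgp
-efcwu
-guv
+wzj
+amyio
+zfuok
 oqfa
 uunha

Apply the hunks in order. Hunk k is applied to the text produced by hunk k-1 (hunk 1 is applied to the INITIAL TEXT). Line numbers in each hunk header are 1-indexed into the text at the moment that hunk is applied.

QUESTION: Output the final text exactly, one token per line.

Answer: epyjl
uqo
uoyy
bwnmf
swu
dgp
wzj
amyio
zfuok
oqfa
uunha
cvzmt
uho

Derivation:
Hunk 1: at line 2 remove [lbgh] add [ekcqw] -> 11 lines: epyjl qqwm zyfz ekcqw uhfhe lbjh tiigu oqfa uunha cvzmt uho
Hunk 2: at line 5 remove [lbjh] add [jkxc] -> 11 lines: epyjl qqwm zyfz ekcqw uhfhe jkxc tiigu oqfa uunha cvzmt uho
Hunk 3: at line 1 remove [qqwm] add [uqo] -> 11 lines: epyjl uqo zyfz ekcqw uhfhe jkxc tiigu oqfa uunha cvzmt uho
Hunk 4: at line 1 remove [zyfz,ekcqw,uhfhe] add [uoyy,bwnmf,pzm] -> 11 lines: epyjl uqo uoyy bwnmf pzm jkxc tiigu oqfa uunha cvzmt uho
Hunk 5: at line 4 remove [pzm,jkxc] add [swu,dgp] -> 11 lines: epyjl uqo uoyy bwnmf swu dgp tiigu oqfa uunha cvzmt uho
Hunk 6: at line 5 remove [tiigu] add [efcwu,guv] -> 12 lines: epyjl uqo uoyy bwnmf swu dgp efcwu guv oqfa uunha cvzmt uho
Hunk 7: at line 5 remove [efcwu,guv] add [wzj,amyio,zfuok] -> 13 lines: epyjl uqo uoyy bwnmf swu dgp wzj amyio zfuok oqfa uunha cvzmt uho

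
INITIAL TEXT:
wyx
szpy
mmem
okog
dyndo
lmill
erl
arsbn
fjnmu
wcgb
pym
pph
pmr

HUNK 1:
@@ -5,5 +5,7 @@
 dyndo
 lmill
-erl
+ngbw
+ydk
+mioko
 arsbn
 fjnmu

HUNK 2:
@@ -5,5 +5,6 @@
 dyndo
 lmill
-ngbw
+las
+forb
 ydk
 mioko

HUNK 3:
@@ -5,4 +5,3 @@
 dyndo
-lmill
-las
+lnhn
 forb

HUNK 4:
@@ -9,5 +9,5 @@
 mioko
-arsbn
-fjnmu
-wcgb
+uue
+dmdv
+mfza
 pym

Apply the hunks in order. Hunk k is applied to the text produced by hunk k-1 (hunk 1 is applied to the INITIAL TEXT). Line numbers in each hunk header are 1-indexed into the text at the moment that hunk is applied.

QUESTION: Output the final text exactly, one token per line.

Hunk 1: at line 5 remove [erl] add [ngbw,ydk,mioko] -> 15 lines: wyx szpy mmem okog dyndo lmill ngbw ydk mioko arsbn fjnmu wcgb pym pph pmr
Hunk 2: at line 5 remove [ngbw] add [las,forb] -> 16 lines: wyx szpy mmem okog dyndo lmill las forb ydk mioko arsbn fjnmu wcgb pym pph pmr
Hunk 3: at line 5 remove [lmill,las] add [lnhn] -> 15 lines: wyx szpy mmem okog dyndo lnhn forb ydk mioko arsbn fjnmu wcgb pym pph pmr
Hunk 4: at line 9 remove [arsbn,fjnmu,wcgb] add [uue,dmdv,mfza] -> 15 lines: wyx szpy mmem okog dyndo lnhn forb ydk mioko uue dmdv mfza pym pph pmr

Answer: wyx
szpy
mmem
okog
dyndo
lnhn
forb
ydk
mioko
uue
dmdv
mfza
pym
pph
pmr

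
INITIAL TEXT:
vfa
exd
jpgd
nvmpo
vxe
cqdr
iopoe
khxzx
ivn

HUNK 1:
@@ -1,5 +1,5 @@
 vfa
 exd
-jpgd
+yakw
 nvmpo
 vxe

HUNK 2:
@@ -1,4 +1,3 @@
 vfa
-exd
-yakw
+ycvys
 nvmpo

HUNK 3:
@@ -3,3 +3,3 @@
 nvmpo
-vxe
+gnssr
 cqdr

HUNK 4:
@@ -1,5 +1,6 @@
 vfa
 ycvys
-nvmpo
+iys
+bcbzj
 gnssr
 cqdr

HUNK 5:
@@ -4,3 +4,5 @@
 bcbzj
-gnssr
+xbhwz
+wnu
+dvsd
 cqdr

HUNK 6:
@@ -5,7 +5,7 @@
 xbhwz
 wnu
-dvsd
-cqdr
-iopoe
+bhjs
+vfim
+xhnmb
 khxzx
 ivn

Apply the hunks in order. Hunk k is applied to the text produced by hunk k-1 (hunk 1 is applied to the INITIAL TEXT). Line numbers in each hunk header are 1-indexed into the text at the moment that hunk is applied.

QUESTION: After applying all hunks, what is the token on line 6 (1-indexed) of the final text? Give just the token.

Hunk 1: at line 1 remove [jpgd] add [yakw] -> 9 lines: vfa exd yakw nvmpo vxe cqdr iopoe khxzx ivn
Hunk 2: at line 1 remove [exd,yakw] add [ycvys] -> 8 lines: vfa ycvys nvmpo vxe cqdr iopoe khxzx ivn
Hunk 3: at line 3 remove [vxe] add [gnssr] -> 8 lines: vfa ycvys nvmpo gnssr cqdr iopoe khxzx ivn
Hunk 4: at line 1 remove [nvmpo] add [iys,bcbzj] -> 9 lines: vfa ycvys iys bcbzj gnssr cqdr iopoe khxzx ivn
Hunk 5: at line 4 remove [gnssr] add [xbhwz,wnu,dvsd] -> 11 lines: vfa ycvys iys bcbzj xbhwz wnu dvsd cqdr iopoe khxzx ivn
Hunk 6: at line 5 remove [dvsd,cqdr,iopoe] add [bhjs,vfim,xhnmb] -> 11 lines: vfa ycvys iys bcbzj xbhwz wnu bhjs vfim xhnmb khxzx ivn
Final line 6: wnu

Answer: wnu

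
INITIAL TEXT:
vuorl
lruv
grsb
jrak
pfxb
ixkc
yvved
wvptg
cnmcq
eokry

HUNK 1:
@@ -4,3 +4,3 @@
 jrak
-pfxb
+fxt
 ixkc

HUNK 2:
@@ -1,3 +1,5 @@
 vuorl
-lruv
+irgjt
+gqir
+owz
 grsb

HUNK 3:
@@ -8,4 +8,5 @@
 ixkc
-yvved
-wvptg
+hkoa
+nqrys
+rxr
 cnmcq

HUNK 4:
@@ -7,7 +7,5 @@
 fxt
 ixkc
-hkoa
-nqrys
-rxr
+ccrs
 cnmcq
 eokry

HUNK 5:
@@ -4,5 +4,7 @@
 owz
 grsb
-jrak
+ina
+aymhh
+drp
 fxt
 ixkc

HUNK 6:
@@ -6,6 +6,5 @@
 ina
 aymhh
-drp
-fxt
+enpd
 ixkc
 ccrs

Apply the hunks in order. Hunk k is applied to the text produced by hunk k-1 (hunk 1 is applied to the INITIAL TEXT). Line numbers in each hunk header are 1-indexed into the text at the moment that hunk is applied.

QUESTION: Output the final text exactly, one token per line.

Answer: vuorl
irgjt
gqir
owz
grsb
ina
aymhh
enpd
ixkc
ccrs
cnmcq
eokry

Derivation:
Hunk 1: at line 4 remove [pfxb] add [fxt] -> 10 lines: vuorl lruv grsb jrak fxt ixkc yvved wvptg cnmcq eokry
Hunk 2: at line 1 remove [lruv] add [irgjt,gqir,owz] -> 12 lines: vuorl irgjt gqir owz grsb jrak fxt ixkc yvved wvptg cnmcq eokry
Hunk 3: at line 8 remove [yvved,wvptg] add [hkoa,nqrys,rxr] -> 13 lines: vuorl irgjt gqir owz grsb jrak fxt ixkc hkoa nqrys rxr cnmcq eokry
Hunk 4: at line 7 remove [hkoa,nqrys,rxr] add [ccrs] -> 11 lines: vuorl irgjt gqir owz grsb jrak fxt ixkc ccrs cnmcq eokry
Hunk 5: at line 4 remove [jrak] add [ina,aymhh,drp] -> 13 lines: vuorl irgjt gqir owz grsb ina aymhh drp fxt ixkc ccrs cnmcq eokry
Hunk 6: at line 6 remove [drp,fxt] add [enpd] -> 12 lines: vuorl irgjt gqir owz grsb ina aymhh enpd ixkc ccrs cnmcq eokry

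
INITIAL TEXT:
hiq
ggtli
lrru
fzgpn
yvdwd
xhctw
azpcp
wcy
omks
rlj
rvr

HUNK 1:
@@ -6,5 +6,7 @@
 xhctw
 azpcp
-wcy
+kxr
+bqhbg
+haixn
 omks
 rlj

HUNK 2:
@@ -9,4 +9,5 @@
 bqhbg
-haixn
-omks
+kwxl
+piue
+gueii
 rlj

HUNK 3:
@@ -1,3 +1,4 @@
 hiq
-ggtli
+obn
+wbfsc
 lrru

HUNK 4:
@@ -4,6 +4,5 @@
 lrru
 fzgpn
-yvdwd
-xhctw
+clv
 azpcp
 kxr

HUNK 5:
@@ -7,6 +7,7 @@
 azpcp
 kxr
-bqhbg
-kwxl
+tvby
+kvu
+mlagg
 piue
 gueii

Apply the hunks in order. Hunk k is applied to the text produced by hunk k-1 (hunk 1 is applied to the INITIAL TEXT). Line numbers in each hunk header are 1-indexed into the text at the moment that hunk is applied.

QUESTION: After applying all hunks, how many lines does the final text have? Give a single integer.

Answer: 15

Derivation:
Hunk 1: at line 6 remove [wcy] add [kxr,bqhbg,haixn] -> 13 lines: hiq ggtli lrru fzgpn yvdwd xhctw azpcp kxr bqhbg haixn omks rlj rvr
Hunk 2: at line 9 remove [haixn,omks] add [kwxl,piue,gueii] -> 14 lines: hiq ggtli lrru fzgpn yvdwd xhctw azpcp kxr bqhbg kwxl piue gueii rlj rvr
Hunk 3: at line 1 remove [ggtli] add [obn,wbfsc] -> 15 lines: hiq obn wbfsc lrru fzgpn yvdwd xhctw azpcp kxr bqhbg kwxl piue gueii rlj rvr
Hunk 4: at line 4 remove [yvdwd,xhctw] add [clv] -> 14 lines: hiq obn wbfsc lrru fzgpn clv azpcp kxr bqhbg kwxl piue gueii rlj rvr
Hunk 5: at line 7 remove [bqhbg,kwxl] add [tvby,kvu,mlagg] -> 15 lines: hiq obn wbfsc lrru fzgpn clv azpcp kxr tvby kvu mlagg piue gueii rlj rvr
Final line count: 15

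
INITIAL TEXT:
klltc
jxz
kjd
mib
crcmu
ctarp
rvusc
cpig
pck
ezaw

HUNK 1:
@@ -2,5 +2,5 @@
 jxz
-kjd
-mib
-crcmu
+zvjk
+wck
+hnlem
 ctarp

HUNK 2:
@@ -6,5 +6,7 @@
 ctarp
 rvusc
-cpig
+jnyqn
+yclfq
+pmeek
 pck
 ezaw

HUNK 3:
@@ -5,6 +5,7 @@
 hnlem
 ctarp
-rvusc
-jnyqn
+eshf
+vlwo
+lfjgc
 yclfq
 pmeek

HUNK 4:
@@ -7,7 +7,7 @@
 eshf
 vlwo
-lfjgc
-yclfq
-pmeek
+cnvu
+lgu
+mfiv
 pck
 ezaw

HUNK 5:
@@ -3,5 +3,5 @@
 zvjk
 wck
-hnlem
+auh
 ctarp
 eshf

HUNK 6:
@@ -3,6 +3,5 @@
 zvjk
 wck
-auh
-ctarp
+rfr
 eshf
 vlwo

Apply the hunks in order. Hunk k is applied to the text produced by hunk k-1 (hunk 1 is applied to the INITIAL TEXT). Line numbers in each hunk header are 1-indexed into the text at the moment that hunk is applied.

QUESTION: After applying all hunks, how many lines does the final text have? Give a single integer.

Hunk 1: at line 2 remove [kjd,mib,crcmu] add [zvjk,wck,hnlem] -> 10 lines: klltc jxz zvjk wck hnlem ctarp rvusc cpig pck ezaw
Hunk 2: at line 6 remove [cpig] add [jnyqn,yclfq,pmeek] -> 12 lines: klltc jxz zvjk wck hnlem ctarp rvusc jnyqn yclfq pmeek pck ezaw
Hunk 3: at line 5 remove [rvusc,jnyqn] add [eshf,vlwo,lfjgc] -> 13 lines: klltc jxz zvjk wck hnlem ctarp eshf vlwo lfjgc yclfq pmeek pck ezaw
Hunk 4: at line 7 remove [lfjgc,yclfq,pmeek] add [cnvu,lgu,mfiv] -> 13 lines: klltc jxz zvjk wck hnlem ctarp eshf vlwo cnvu lgu mfiv pck ezaw
Hunk 5: at line 3 remove [hnlem] add [auh] -> 13 lines: klltc jxz zvjk wck auh ctarp eshf vlwo cnvu lgu mfiv pck ezaw
Hunk 6: at line 3 remove [auh,ctarp] add [rfr] -> 12 lines: klltc jxz zvjk wck rfr eshf vlwo cnvu lgu mfiv pck ezaw
Final line count: 12

Answer: 12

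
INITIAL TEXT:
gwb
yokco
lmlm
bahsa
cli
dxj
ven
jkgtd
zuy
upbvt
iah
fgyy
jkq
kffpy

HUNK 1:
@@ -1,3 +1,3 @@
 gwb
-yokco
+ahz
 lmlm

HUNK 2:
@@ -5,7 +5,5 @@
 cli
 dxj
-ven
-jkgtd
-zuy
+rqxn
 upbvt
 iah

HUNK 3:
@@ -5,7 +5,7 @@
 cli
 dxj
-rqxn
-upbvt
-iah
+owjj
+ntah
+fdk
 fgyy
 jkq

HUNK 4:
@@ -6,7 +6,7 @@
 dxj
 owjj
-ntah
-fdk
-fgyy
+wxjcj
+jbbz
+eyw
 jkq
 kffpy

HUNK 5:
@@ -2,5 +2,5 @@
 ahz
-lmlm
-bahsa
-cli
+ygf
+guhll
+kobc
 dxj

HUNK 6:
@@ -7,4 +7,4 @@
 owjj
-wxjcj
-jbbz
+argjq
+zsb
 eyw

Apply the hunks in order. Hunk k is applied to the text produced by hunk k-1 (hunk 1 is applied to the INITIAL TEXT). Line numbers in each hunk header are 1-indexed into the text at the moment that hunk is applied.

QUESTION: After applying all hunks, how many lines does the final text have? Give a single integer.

Hunk 1: at line 1 remove [yokco] add [ahz] -> 14 lines: gwb ahz lmlm bahsa cli dxj ven jkgtd zuy upbvt iah fgyy jkq kffpy
Hunk 2: at line 5 remove [ven,jkgtd,zuy] add [rqxn] -> 12 lines: gwb ahz lmlm bahsa cli dxj rqxn upbvt iah fgyy jkq kffpy
Hunk 3: at line 5 remove [rqxn,upbvt,iah] add [owjj,ntah,fdk] -> 12 lines: gwb ahz lmlm bahsa cli dxj owjj ntah fdk fgyy jkq kffpy
Hunk 4: at line 6 remove [ntah,fdk,fgyy] add [wxjcj,jbbz,eyw] -> 12 lines: gwb ahz lmlm bahsa cli dxj owjj wxjcj jbbz eyw jkq kffpy
Hunk 5: at line 2 remove [lmlm,bahsa,cli] add [ygf,guhll,kobc] -> 12 lines: gwb ahz ygf guhll kobc dxj owjj wxjcj jbbz eyw jkq kffpy
Hunk 6: at line 7 remove [wxjcj,jbbz] add [argjq,zsb] -> 12 lines: gwb ahz ygf guhll kobc dxj owjj argjq zsb eyw jkq kffpy
Final line count: 12

Answer: 12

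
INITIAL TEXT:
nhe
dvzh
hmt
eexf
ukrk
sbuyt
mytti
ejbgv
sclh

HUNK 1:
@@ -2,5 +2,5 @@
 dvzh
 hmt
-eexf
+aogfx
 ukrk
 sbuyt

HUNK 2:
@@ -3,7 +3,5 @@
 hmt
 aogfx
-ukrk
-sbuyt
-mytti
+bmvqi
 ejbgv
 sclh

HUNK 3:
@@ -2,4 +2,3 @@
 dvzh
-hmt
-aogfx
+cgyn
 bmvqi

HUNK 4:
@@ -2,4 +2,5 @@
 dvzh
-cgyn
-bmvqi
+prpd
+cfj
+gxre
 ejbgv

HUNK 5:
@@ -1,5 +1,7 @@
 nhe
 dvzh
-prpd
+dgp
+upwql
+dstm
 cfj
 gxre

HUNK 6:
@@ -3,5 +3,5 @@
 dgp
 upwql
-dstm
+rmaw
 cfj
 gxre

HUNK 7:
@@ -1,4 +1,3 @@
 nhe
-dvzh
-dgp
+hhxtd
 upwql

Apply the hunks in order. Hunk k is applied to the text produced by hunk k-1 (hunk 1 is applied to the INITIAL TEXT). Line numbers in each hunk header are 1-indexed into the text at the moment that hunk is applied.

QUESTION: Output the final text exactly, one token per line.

Answer: nhe
hhxtd
upwql
rmaw
cfj
gxre
ejbgv
sclh

Derivation:
Hunk 1: at line 2 remove [eexf] add [aogfx] -> 9 lines: nhe dvzh hmt aogfx ukrk sbuyt mytti ejbgv sclh
Hunk 2: at line 3 remove [ukrk,sbuyt,mytti] add [bmvqi] -> 7 lines: nhe dvzh hmt aogfx bmvqi ejbgv sclh
Hunk 3: at line 2 remove [hmt,aogfx] add [cgyn] -> 6 lines: nhe dvzh cgyn bmvqi ejbgv sclh
Hunk 4: at line 2 remove [cgyn,bmvqi] add [prpd,cfj,gxre] -> 7 lines: nhe dvzh prpd cfj gxre ejbgv sclh
Hunk 5: at line 1 remove [prpd] add [dgp,upwql,dstm] -> 9 lines: nhe dvzh dgp upwql dstm cfj gxre ejbgv sclh
Hunk 6: at line 3 remove [dstm] add [rmaw] -> 9 lines: nhe dvzh dgp upwql rmaw cfj gxre ejbgv sclh
Hunk 7: at line 1 remove [dvzh,dgp] add [hhxtd] -> 8 lines: nhe hhxtd upwql rmaw cfj gxre ejbgv sclh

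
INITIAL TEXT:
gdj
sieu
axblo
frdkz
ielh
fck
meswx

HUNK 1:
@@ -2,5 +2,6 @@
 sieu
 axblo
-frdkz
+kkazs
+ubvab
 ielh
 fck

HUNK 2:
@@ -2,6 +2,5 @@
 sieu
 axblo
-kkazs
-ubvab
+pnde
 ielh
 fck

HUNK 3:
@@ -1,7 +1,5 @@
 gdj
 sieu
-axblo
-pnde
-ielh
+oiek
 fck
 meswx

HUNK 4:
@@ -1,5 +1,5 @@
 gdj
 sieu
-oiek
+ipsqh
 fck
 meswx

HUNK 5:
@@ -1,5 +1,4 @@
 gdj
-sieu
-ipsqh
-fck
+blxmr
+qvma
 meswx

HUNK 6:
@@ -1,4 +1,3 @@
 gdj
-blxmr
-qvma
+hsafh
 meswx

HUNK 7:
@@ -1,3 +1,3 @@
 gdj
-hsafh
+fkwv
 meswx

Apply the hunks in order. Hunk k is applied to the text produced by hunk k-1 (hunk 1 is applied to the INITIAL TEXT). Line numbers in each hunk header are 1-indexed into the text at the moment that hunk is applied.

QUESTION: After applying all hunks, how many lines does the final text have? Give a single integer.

Hunk 1: at line 2 remove [frdkz] add [kkazs,ubvab] -> 8 lines: gdj sieu axblo kkazs ubvab ielh fck meswx
Hunk 2: at line 2 remove [kkazs,ubvab] add [pnde] -> 7 lines: gdj sieu axblo pnde ielh fck meswx
Hunk 3: at line 1 remove [axblo,pnde,ielh] add [oiek] -> 5 lines: gdj sieu oiek fck meswx
Hunk 4: at line 1 remove [oiek] add [ipsqh] -> 5 lines: gdj sieu ipsqh fck meswx
Hunk 5: at line 1 remove [sieu,ipsqh,fck] add [blxmr,qvma] -> 4 lines: gdj blxmr qvma meswx
Hunk 6: at line 1 remove [blxmr,qvma] add [hsafh] -> 3 lines: gdj hsafh meswx
Hunk 7: at line 1 remove [hsafh] add [fkwv] -> 3 lines: gdj fkwv meswx
Final line count: 3

Answer: 3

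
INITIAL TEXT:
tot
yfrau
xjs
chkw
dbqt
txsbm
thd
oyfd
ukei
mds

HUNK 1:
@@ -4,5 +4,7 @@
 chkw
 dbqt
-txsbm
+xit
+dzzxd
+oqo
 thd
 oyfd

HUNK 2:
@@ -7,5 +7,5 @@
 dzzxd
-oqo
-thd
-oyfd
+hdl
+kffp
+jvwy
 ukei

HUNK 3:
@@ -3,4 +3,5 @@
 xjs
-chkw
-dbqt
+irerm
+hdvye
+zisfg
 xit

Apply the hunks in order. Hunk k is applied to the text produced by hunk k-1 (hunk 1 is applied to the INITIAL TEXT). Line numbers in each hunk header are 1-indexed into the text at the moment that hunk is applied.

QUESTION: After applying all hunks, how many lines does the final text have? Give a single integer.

Hunk 1: at line 4 remove [txsbm] add [xit,dzzxd,oqo] -> 12 lines: tot yfrau xjs chkw dbqt xit dzzxd oqo thd oyfd ukei mds
Hunk 2: at line 7 remove [oqo,thd,oyfd] add [hdl,kffp,jvwy] -> 12 lines: tot yfrau xjs chkw dbqt xit dzzxd hdl kffp jvwy ukei mds
Hunk 3: at line 3 remove [chkw,dbqt] add [irerm,hdvye,zisfg] -> 13 lines: tot yfrau xjs irerm hdvye zisfg xit dzzxd hdl kffp jvwy ukei mds
Final line count: 13

Answer: 13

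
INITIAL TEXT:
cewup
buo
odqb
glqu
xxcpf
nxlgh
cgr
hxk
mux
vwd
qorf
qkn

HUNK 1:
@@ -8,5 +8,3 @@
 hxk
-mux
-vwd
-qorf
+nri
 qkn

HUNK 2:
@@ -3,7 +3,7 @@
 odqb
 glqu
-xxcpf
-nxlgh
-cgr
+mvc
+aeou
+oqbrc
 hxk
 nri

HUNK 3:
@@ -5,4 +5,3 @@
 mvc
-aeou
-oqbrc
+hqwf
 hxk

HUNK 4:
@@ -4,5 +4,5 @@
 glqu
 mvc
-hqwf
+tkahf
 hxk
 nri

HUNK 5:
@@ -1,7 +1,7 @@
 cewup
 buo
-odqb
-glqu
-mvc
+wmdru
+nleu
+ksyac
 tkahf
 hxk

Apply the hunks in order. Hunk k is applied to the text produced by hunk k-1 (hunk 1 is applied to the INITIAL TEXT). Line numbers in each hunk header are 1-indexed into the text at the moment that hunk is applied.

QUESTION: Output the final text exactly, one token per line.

Hunk 1: at line 8 remove [mux,vwd,qorf] add [nri] -> 10 lines: cewup buo odqb glqu xxcpf nxlgh cgr hxk nri qkn
Hunk 2: at line 3 remove [xxcpf,nxlgh,cgr] add [mvc,aeou,oqbrc] -> 10 lines: cewup buo odqb glqu mvc aeou oqbrc hxk nri qkn
Hunk 3: at line 5 remove [aeou,oqbrc] add [hqwf] -> 9 lines: cewup buo odqb glqu mvc hqwf hxk nri qkn
Hunk 4: at line 4 remove [hqwf] add [tkahf] -> 9 lines: cewup buo odqb glqu mvc tkahf hxk nri qkn
Hunk 5: at line 1 remove [odqb,glqu,mvc] add [wmdru,nleu,ksyac] -> 9 lines: cewup buo wmdru nleu ksyac tkahf hxk nri qkn

Answer: cewup
buo
wmdru
nleu
ksyac
tkahf
hxk
nri
qkn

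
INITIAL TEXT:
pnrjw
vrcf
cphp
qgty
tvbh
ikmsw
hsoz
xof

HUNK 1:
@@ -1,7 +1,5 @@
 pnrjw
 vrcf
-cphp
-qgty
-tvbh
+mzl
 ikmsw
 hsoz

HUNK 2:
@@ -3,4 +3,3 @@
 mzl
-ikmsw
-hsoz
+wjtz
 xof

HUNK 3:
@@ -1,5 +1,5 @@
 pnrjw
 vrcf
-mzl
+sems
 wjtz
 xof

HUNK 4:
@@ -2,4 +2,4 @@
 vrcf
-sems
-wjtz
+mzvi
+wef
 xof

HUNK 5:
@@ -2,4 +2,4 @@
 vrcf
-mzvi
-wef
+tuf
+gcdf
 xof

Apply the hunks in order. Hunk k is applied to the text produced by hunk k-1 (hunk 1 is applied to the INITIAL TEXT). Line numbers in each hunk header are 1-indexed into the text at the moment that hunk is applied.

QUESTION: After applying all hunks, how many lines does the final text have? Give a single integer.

Answer: 5

Derivation:
Hunk 1: at line 1 remove [cphp,qgty,tvbh] add [mzl] -> 6 lines: pnrjw vrcf mzl ikmsw hsoz xof
Hunk 2: at line 3 remove [ikmsw,hsoz] add [wjtz] -> 5 lines: pnrjw vrcf mzl wjtz xof
Hunk 3: at line 1 remove [mzl] add [sems] -> 5 lines: pnrjw vrcf sems wjtz xof
Hunk 4: at line 2 remove [sems,wjtz] add [mzvi,wef] -> 5 lines: pnrjw vrcf mzvi wef xof
Hunk 5: at line 2 remove [mzvi,wef] add [tuf,gcdf] -> 5 lines: pnrjw vrcf tuf gcdf xof
Final line count: 5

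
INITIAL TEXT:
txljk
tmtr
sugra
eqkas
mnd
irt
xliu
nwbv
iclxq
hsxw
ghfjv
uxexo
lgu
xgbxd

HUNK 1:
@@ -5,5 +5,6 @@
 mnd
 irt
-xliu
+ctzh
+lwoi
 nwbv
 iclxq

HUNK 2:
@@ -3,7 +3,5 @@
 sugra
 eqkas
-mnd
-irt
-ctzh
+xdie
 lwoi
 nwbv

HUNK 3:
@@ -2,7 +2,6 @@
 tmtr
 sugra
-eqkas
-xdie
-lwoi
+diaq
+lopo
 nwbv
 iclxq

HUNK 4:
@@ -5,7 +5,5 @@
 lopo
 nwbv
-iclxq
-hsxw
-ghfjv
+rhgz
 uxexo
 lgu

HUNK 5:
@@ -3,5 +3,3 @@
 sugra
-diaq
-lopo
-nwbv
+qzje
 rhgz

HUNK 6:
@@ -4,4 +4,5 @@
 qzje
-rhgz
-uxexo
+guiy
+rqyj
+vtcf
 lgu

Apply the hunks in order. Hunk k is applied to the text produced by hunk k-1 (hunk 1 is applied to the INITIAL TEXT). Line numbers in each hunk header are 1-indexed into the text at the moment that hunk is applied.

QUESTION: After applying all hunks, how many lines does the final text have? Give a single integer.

Hunk 1: at line 5 remove [xliu] add [ctzh,lwoi] -> 15 lines: txljk tmtr sugra eqkas mnd irt ctzh lwoi nwbv iclxq hsxw ghfjv uxexo lgu xgbxd
Hunk 2: at line 3 remove [mnd,irt,ctzh] add [xdie] -> 13 lines: txljk tmtr sugra eqkas xdie lwoi nwbv iclxq hsxw ghfjv uxexo lgu xgbxd
Hunk 3: at line 2 remove [eqkas,xdie,lwoi] add [diaq,lopo] -> 12 lines: txljk tmtr sugra diaq lopo nwbv iclxq hsxw ghfjv uxexo lgu xgbxd
Hunk 4: at line 5 remove [iclxq,hsxw,ghfjv] add [rhgz] -> 10 lines: txljk tmtr sugra diaq lopo nwbv rhgz uxexo lgu xgbxd
Hunk 5: at line 3 remove [diaq,lopo,nwbv] add [qzje] -> 8 lines: txljk tmtr sugra qzje rhgz uxexo lgu xgbxd
Hunk 6: at line 4 remove [rhgz,uxexo] add [guiy,rqyj,vtcf] -> 9 lines: txljk tmtr sugra qzje guiy rqyj vtcf lgu xgbxd
Final line count: 9

Answer: 9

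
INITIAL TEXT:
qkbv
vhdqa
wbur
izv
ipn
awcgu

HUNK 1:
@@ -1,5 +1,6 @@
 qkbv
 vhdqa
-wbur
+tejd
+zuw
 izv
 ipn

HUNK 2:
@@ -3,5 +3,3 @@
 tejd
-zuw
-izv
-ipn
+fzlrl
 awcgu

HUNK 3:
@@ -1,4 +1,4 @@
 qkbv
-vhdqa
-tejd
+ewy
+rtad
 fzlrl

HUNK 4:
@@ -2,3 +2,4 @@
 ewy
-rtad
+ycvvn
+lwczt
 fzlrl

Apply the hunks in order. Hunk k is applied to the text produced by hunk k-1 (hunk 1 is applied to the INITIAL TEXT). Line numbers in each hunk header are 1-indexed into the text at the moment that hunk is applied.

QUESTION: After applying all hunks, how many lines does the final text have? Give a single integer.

Hunk 1: at line 1 remove [wbur] add [tejd,zuw] -> 7 lines: qkbv vhdqa tejd zuw izv ipn awcgu
Hunk 2: at line 3 remove [zuw,izv,ipn] add [fzlrl] -> 5 lines: qkbv vhdqa tejd fzlrl awcgu
Hunk 3: at line 1 remove [vhdqa,tejd] add [ewy,rtad] -> 5 lines: qkbv ewy rtad fzlrl awcgu
Hunk 4: at line 2 remove [rtad] add [ycvvn,lwczt] -> 6 lines: qkbv ewy ycvvn lwczt fzlrl awcgu
Final line count: 6

Answer: 6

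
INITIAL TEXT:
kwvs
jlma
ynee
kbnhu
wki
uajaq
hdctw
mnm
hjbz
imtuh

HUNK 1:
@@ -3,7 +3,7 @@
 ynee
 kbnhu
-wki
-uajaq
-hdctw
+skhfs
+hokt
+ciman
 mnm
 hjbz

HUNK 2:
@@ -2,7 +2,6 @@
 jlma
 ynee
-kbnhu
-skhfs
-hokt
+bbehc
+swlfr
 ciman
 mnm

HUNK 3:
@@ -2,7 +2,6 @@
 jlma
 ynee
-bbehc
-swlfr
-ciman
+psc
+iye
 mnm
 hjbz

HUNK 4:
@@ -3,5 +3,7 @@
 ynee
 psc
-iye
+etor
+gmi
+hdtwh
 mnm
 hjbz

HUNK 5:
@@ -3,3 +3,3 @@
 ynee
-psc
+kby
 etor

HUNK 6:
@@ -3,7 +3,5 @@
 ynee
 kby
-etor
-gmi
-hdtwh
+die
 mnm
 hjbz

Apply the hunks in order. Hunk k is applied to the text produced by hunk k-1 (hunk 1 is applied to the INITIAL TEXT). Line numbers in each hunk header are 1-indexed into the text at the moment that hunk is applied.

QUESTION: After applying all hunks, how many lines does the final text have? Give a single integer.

Answer: 8

Derivation:
Hunk 1: at line 3 remove [wki,uajaq,hdctw] add [skhfs,hokt,ciman] -> 10 lines: kwvs jlma ynee kbnhu skhfs hokt ciman mnm hjbz imtuh
Hunk 2: at line 2 remove [kbnhu,skhfs,hokt] add [bbehc,swlfr] -> 9 lines: kwvs jlma ynee bbehc swlfr ciman mnm hjbz imtuh
Hunk 3: at line 2 remove [bbehc,swlfr,ciman] add [psc,iye] -> 8 lines: kwvs jlma ynee psc iye mnm hjbz imtuh
Hunk 4: at line 3 remove [iye] add [etor,gmi,hdtwh] -> 10 lines: kwvs jlma ynee psc etor gmi hdtwh mnm hjbz imtuh
Hunk 5: at line 3 remove [psc] add [kby] -> 10 lines: kwvs jlma ynee kby etor gmi hdtwh mnm hjbz imtuh
Hunk 6: at line 3 remove [etor,gmi,hdtwh] add [die] -> 8 lines: kwvs jlma ynee kby die mnm hjbz imtuh
Final line count: 8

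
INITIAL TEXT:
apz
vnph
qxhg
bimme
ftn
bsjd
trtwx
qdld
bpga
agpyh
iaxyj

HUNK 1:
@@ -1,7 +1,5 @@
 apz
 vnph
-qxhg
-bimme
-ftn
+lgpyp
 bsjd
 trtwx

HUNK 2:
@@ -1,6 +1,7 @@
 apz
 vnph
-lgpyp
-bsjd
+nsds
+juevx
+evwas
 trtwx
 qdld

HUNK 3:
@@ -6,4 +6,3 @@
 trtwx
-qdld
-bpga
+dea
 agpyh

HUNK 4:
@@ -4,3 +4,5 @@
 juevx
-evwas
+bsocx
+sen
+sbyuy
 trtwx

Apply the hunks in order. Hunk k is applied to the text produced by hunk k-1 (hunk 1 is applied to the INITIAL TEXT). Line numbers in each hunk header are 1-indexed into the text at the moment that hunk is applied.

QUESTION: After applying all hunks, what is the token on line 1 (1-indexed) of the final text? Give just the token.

Answer: apz

Derivation:
Hunk 1: at line 1 remove [qxhg,bimme,ftn] add [lgpyp] -> 9 lines: apz vnph lgpyp bsjd trtwx qdld bpga agpyh iaxyj
Hunk 2: at line 1 remove [lgpyp,bsjd] add [nsds,juevx,evwas] -> 10 lines: apz vnph nsds juevx evwas trtwx qdld bpga agpyh iaxyj
Hunk 3: at line 6 remove [qdld,bpga] add [dea] -> 9 lines: apz vnph nsds juevx evwas trtwx dea agpyh iaxyj
Hunk 4: at line 4 remove [evwas] add [bsocx,sen,sbyuy] -> 11 lines: apz vnph nsds juevx bsocx sen sbyuy trtwx dea agpyh iaxyj
Final line 1: apz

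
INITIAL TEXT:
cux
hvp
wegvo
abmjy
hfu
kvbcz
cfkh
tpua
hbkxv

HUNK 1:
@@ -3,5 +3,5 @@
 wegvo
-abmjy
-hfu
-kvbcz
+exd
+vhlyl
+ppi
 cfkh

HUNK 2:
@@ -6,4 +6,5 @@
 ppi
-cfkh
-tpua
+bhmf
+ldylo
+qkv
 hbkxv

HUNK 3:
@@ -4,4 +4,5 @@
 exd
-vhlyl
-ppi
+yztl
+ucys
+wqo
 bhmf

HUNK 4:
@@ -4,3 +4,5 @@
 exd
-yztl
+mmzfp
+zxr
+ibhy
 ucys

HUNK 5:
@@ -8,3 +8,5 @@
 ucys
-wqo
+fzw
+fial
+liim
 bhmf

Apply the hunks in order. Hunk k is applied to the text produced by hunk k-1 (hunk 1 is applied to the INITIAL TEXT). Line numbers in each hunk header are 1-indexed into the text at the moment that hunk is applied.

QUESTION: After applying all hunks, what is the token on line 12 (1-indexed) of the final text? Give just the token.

Answer: bhmf

Derivation:
Hunk 1: at line 3 remove [abmjy,hfu,kvbcz] add [exd,vhlyl,ppi] -> 9 lines: cux hvp wegvo exd vhlyl ppi cfkh tpua hbkxv
Hunk 2: at line 6 remove [cfkh,tpua] add [bhmf,ldylo,qkv] -> 10 lines: cux hvp wegvo exd vhlyl ppi bhmf ldylo qkv hbkxv
Hunk 3: at line 4 remove [vhlyl,ppi] add [yztl,ucys,wqo] -> 11 lines: cux hvp wegvo exd yztl ucys wqo bhmf ldylo qkv hbkxv
Hunk 4: at line 4 remove [yztl] add [mmzfp,zxr,ibhy] -> 13 lines: cux hvp wegvo exd mmzfp zxr ibhy ucys wqo bhmf ldylo qkv hbkxv
Hunk 5: at line 8 remove [wqo] add [fzw,fial,liim] -> 15 lines: cux hvp wegvo exd mmzfp zxr ibhy ucys fzw fial liim bhmf ldylo qkv hbkxv
Final line 12: bhmf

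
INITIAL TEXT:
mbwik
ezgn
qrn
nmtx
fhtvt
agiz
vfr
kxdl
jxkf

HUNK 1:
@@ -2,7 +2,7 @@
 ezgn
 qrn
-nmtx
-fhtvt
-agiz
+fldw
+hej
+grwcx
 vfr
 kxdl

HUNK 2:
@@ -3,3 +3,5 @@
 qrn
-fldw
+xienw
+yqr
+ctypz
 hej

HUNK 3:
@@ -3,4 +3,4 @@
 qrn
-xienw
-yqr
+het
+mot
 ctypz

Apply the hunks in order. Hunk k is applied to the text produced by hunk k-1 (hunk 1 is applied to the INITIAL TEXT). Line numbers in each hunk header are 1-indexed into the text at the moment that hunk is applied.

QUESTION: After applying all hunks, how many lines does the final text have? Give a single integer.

Hunk 1: at line 2 remove [nmtx,fhtvt,agiz] add [fldw,hej,grwcx] -> 9 lines: mbwik ezgn qrn fldw hej grwcx vfr kxdl jxkf
Hunk 2: at line 3 remove [fldw] add [xienw,yqr,ctypz] -> 11 lines: mbwik ezgn qrn xienw yqr ctypz hej grwcx vfr kxdl jxkf
Hunk 3: at line 3 remove [xienw,yqr] add [het,mot] -> 11 lines: mbwik ezgn qrn het mot ctypz hej grwcx vfr kxdl jxkf
Final line count: 11

Answer: 11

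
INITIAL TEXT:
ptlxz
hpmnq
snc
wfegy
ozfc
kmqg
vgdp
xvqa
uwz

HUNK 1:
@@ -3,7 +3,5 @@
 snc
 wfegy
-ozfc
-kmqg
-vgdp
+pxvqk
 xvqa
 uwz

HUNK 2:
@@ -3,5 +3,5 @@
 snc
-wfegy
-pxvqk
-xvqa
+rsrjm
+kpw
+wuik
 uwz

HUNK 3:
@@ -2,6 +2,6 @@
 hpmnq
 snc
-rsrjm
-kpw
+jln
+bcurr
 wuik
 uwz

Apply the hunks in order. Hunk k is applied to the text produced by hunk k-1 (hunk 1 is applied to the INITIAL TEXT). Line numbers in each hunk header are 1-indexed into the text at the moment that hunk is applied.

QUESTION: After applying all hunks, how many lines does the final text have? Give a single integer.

Answer: 7

Derivation:
Hunk 1: at line 3 remove [ozfc,kmqg,vgdp] add [pxvqk] -> 7 lines: ptlxz hpmnq snc wfegy pxvqk xvqa uwz
Hunk 2: at line 3 remove [wfegy,pxvqk,xvqa] add [rsrjm,kpw,wuik] -> 7 lines: ptlxz hpmnq snc rsrjm kpw wuik uwz
Hunk 3: at line 2 remove [rsrjm,kpw] add [jln,bcurr] -> 7 lines: ptlxz hpmnq snc jln bcurr wuik uwz
Final line count: 7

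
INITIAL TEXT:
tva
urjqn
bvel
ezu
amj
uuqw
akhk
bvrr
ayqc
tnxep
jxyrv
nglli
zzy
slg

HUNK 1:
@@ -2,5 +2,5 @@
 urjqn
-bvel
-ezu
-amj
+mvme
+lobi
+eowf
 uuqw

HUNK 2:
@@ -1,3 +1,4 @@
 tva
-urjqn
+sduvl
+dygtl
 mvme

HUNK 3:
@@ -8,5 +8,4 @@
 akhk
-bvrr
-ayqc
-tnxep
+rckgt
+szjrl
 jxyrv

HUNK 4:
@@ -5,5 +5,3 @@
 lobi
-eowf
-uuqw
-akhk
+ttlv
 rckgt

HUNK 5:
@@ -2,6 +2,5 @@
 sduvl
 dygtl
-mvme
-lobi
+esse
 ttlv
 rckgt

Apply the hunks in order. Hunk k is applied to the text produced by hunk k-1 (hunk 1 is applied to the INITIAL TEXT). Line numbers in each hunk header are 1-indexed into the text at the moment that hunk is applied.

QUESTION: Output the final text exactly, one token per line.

Answer: tva
sduvl
dygtl
esse
ttlv
rckgt
szjrl
jxyrv
nglli
zzy
slg

Derivation:
Hunk 1: at line 2 remove [bvel,ezu,amj] add [mvme,lobi,eowf] -> 14 lines: tva urjqn mvme lobi eowf uuqw akhk bvrr ayqc tnxep jxyrv nglli zzy slg
Hunk 2: at line 1 remove [urjqn] add [sduvl,dygtl] -> 15 lines: tva sduvl dygtl mvme lobi eowf uuqw akhk bvrr ayqc tnxep jxyrv nglli zzy slg
Hunk 3: at line 8 remove [bvrr,ayqc,tnxep] add [rckgt,szjrl] -> 14 lines: tva sduvl dygtl mvme lobi eowf uuqw akhk rckgt szjrl jxyrv nglli zzy slg
Hunk 4: at line 5 remove [eowf,uuqw,akhk] add [ttlv] -> 12 lines: tva sduvl dygtl mvme lobi ttlv rckgt szjrl jxyrv nglli zzy slg
Hunk 5: at line 2 remove [mvme,lobi] add [esse] -> 11 lines: tva sduvl dygtl esse ttlv rckgt szjrl jxyrv nglli zzy slg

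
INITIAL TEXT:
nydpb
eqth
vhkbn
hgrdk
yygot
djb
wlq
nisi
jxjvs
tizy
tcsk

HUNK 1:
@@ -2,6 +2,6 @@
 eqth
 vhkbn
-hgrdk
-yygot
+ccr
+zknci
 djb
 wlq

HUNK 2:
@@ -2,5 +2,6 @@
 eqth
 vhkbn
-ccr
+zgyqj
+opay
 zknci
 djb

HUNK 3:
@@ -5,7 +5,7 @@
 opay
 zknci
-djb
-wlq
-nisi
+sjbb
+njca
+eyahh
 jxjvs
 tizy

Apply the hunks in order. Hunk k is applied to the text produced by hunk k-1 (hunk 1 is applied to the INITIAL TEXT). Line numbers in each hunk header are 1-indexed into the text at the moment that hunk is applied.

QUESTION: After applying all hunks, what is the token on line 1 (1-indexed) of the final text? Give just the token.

Hunk 1: at line 2 remove [hgrdk,yygot] add [ccr,zknci] -> 11 lines: nydpb eqth vhkbn ccr zknci djb wlq nisi jxjvs tizy tcsk
Hunk 2: at line 2 remove [ccr] add [zgyqj,opay] -> 12 lines: nydpb eqth vhkbn zgyqj opay zknci djb wlq nisi jxjvs tizy tcsk
Hunk 3: at line 5 remove [djb,wlq,nisi] add [sjbb,njca,eyahh] -> 12 lines: nydpb eqth vhkbn zgyqj opay zknci sjbb njca eyahh jxjvs tizy tcsk
Final line 1: nydpb

Answer: nydpb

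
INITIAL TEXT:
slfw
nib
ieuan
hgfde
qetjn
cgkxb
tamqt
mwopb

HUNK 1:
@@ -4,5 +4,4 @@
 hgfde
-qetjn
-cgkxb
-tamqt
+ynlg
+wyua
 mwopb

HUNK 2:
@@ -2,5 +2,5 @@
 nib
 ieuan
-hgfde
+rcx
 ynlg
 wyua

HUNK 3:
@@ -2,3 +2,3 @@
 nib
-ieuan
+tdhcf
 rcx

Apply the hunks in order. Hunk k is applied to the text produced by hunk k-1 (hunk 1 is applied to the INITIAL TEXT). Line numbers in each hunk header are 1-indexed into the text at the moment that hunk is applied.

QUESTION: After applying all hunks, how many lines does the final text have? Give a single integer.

Answer: 7

Derivation:
Hunk 1: at line 4 remove [qetjn,cgkxb,tamqt] add [ynlg,wyua] -> 7 lines: slfw nib ieuan hgfde ynlg wyua mwopb
Hunk 2: at line 2 remove [hgfde] add [rcx] -> 7 lines: slfw nib ieuan rcx ynlg wyua mwopb
Hunk 3: at line 2 remove [ieuan] add [tdhcf] -> 7 lines: slfw nib tdhcf rcx ynlg wyua mwopb
Final line count: 7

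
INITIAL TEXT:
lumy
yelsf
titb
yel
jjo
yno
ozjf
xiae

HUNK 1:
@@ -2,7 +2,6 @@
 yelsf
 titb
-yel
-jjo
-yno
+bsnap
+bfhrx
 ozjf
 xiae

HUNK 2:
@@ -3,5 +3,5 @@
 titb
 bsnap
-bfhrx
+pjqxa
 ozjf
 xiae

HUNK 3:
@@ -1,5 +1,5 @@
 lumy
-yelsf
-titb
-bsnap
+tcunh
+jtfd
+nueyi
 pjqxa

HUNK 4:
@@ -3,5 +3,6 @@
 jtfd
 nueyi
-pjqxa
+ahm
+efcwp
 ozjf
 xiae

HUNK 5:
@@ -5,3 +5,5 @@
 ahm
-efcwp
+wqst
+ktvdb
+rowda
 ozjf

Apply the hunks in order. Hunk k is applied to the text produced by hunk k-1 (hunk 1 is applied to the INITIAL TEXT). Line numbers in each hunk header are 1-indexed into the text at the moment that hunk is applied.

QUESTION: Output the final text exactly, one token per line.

Hunk 1: at line 2 remove [yel,jjo,yno] add [bsnap,bfhrx] -> 7 lines: lumy yelsf titb bsnap bfhrx ozjf xiae
Hunk 2: at line 3 remove [bfhrx] add [pjqxa] -> 7 lines: lumy yelsf titb bsnap pjqxa ozjf xiae
Hunk 3: at line 1 remove [yelsf,titb,bsnap] add [tcunh,jtfd,nueyi] -> 7 lines: lumy tcunh jtfd nueyi pjqxa ozjf xiae
Hunk 4: at line 3 remove [pjqxa] add [ahm,efcwp] -> 8 lines: lumy tcunh jtfd nueyi ahm efcwp ozjf xiae
Hunk 5: at line 5 remove [efcwp] add [wqst,ktvdb,rowda] -> 10 lines: lumy tcunh jtfd nueyi ahm wqst ktvdb rowda ozjf xiae

Answer: lumy
tcunh
jtfd
nueyi
ahm
wqst
ktvdb
rowda
ozjf
xiae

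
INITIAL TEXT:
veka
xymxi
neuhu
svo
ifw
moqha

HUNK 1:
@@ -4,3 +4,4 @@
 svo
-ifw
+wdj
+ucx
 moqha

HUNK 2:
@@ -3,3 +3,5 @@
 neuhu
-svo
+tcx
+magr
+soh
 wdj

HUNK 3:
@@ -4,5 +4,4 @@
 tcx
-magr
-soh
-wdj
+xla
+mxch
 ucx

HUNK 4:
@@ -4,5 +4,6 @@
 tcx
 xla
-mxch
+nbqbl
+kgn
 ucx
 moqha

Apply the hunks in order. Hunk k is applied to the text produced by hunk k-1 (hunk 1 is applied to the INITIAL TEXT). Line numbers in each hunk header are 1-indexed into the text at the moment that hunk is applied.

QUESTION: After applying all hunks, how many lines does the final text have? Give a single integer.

Hunk 1: at line 4 remove [ifw] add [wdj,ucx] -> 7 lines: veka xymxi neuhu svo wdj ucx moqha
Hunk 2: at line 3 remove [svo] add [tcx,magr,soh] -> 9 lines: veka xymxi neuhu tcx magr soh wdj ucx moqha
Hunk 3: at line 4 remove [magr,soh,wdj] add [xla,mxch] -> 8 lines: veka xymxi neuhu tcx xla mxch ucx moqha
Hunk 4: at line 4 remove [mxch] add [nbqbl,kgn] -> 9 lines: veka xymxi neuhu tcx xla nbqbl kgn ucx moqha
Final line count: 9

Answer: 9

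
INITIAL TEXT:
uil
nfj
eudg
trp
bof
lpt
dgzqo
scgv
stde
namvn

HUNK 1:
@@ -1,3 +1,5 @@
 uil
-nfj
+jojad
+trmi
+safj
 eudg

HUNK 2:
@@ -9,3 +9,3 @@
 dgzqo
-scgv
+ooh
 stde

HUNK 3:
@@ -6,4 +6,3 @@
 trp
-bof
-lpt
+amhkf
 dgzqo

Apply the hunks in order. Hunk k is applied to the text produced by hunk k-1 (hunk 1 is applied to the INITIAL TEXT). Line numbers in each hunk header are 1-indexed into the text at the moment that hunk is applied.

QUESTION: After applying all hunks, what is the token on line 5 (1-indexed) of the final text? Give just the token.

Hunk 1: at line 1 remove [nfj] add [jojad,trmi,safj] -> 12 lines: uil jojad trmi safj eudg trp bof lpt dgzqo scgv stde namvn
Hunk 2: at line 9 remove [scgv] add [ooh] -> 12 lines: uil jojad trmi safj eudg trp bof lpt dgzqo ooh stde namvn
Hunk 3: at line 6 remove [bof,lpt] add [amhkf] -> 11 lines: uil jojad trmi safj eudg trp amhkf dgzqo ooh stde namvn
Final line 5: eudg

Answer: eudg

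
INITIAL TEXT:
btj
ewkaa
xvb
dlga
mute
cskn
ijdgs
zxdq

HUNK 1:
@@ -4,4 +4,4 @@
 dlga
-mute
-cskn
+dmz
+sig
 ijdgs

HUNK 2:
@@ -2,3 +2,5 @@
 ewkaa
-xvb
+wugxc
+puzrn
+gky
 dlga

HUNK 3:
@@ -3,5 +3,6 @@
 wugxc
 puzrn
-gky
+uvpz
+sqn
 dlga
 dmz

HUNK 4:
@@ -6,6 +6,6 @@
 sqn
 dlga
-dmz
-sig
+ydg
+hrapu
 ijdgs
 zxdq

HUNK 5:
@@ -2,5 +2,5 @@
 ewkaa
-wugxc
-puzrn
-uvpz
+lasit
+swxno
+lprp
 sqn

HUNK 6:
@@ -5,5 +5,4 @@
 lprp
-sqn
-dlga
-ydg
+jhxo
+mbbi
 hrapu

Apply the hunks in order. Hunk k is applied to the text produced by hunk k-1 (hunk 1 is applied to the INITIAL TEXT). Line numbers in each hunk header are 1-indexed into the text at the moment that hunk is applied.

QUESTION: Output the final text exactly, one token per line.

Hunk 1: at line 4 remove [mute,cskn] add [dmz,sig] -> 8 lines: btj ewkaa xvb dlga dmz sig ijdgs zxdq
Hunk 2: at line 2 remove [xvb] add [wugxc,puzrn,gky] -> 10 lines: btj ewkaa wugxc puzrn gky dlga dmz sig ijdgs zxdq
Hunk 3: at line 3 remove [gky] add [uvpz,sqn] -> 11 lines: btj ewkaa wugxc puzrn uvpz sqn dlga dmz sig ijdgs zxdq
Hunk 4: at line 6 remove [dmz,sig] add [ydg,hrapu] -> 11 lines: btj ewkaa wugxc puzrn uvpz sqn dlga ydg hrapu ijdgs zxdq
Hunk 5: at line 2 remove [wugxc,puzrn,uvpz] add [lasit,swxno,lprp] -> 11 lines: btj ewkaa lasit swxno lprp sqn dlga ydg hrapu ijdgs zxdq
Hunk 6: at line 5 remove [sqn,dlga,ydg] add [jhxo,mbbi] -> 10 lines: btj ewkaa lasit swxno lprp jhxo mbbi hrapu ijdgs zxdq

Answer: btj
ewkaa
lasit
swxno
lprp
jhxo
mbbi
hrapu
ijdgs
zxdq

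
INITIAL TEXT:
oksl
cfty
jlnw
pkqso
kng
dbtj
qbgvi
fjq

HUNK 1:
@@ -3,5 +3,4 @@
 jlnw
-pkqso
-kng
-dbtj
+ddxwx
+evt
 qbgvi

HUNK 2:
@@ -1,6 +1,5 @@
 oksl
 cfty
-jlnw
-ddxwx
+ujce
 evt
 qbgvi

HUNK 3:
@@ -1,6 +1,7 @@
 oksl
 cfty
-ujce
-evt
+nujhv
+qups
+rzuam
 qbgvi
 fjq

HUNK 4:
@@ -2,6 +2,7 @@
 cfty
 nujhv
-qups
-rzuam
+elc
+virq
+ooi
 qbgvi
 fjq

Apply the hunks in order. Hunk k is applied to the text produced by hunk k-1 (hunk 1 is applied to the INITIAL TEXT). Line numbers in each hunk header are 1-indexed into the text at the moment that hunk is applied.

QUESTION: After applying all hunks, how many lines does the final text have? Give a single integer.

Answer: 8

Derivation:
Hunk 1: at line 3 remove [pkqso,kng,dbtj] add [ddxwx,evt] -> 7 lines: oksl cfty jlnw ddxwx evt qbgvi fjq
Hunk 2: at line 1 remove [jlnw,ddxwx] add [ujce] -> 6 lines: oksl cfty ujce evt qbgvi fjq
Hunk 3: at line 1 remove [ujce,evt] add [nujhv,qups,rzuam] -> 7 lines: oksl cfty nujhv qups rzuam qbgvi fjq
Hunk 4: at line 2 remove [qups,rzuam] add [elc,virq,ooi] -> 8 lines: oksl cfty nujhv elc virq ooi qbgvi fjq
Final line count: 8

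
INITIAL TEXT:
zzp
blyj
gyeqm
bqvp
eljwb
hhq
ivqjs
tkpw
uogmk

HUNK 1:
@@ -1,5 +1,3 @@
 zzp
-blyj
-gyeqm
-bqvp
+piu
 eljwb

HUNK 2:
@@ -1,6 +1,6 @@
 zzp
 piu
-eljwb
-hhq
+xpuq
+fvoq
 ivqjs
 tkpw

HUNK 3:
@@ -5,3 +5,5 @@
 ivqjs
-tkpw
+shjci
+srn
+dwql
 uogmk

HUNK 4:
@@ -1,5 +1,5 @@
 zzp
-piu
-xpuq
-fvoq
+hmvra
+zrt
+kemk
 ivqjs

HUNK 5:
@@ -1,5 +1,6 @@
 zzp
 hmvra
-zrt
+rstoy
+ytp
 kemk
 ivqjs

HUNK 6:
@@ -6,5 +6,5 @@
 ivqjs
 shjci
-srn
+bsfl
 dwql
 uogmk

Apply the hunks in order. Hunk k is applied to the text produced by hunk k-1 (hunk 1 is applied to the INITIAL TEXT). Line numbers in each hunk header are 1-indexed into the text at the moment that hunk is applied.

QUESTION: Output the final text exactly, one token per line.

Answer: zzp
hmvra
rstoy
ytp
kemk
ivqjs
shjci
bsfl
dwql
uogmk

Derivation:
Hunk 1: at line 1 remove [blyj,gyeqm,bqvp] add [piu] -> 7 lines: zzp piu eljwb hhq ivqjs tkpw uogmk
Hunk 2: at line 1 remove [eljwb,hhq] add [xpuq,fvoq] -> 7 lines: zzp piu xpuq fvoq ivqjs tkpw uogmk
Hunk 3: at line 5 remove [tkpw] add [shjci,srn,dwql] -> 9 lines: zzp piu xpuq fvoq ivqjs shjci srn dwql uogmk
Hunk 4: at line 1 remove [piu,xpuq,fvoq] add [hmvra,zrt,kemk] -> 9 lines: zzp hmvra zrt kemk ivqjs shjci srn dwql uogmk
Hunk 5: at line 1 remove [zrt] add [rstoy,ytp] -> 10 lines: zzp hmvra rstoy ytp kemk ivqjs shjci srn dwql uogmk
Hunk 6: at line 6 remove [srn] add [bsfl] -> 10 lines: zzp hmvra rstoy ytp kemk ivqjs shjci bsfl dwql uogmk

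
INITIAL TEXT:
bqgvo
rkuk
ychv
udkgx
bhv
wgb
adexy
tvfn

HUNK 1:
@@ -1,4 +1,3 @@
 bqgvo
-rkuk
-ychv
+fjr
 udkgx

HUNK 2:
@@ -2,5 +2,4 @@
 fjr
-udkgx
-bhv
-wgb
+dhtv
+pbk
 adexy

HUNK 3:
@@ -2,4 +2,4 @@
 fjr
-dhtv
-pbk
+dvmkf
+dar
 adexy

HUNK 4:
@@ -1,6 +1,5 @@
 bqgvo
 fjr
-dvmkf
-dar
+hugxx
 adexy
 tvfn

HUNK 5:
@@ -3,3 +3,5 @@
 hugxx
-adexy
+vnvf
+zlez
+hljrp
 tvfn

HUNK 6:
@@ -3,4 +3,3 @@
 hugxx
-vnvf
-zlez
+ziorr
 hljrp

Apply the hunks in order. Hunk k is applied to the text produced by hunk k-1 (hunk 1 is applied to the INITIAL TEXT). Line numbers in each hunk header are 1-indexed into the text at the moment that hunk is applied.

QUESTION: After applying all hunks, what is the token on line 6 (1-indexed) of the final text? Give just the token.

Hunk 1: at line 1 remove [rkuk,ychv] add [fjr] -> 7 lines: bqgvo fjr udkgx bhv wgb adexy tvfn
Hunk 2: at line 2 remove [udkgx,bhv,wgb] add [dhtv,pbk] -> 6 lines: bqgvo fjr dhtv pbk adexy tvfn
Hunk 3: at line 2 remove [dhtv,pbk] add [dvmkf,dar] -> 6 lines: bqgvo fjr dvmkf dar adexy tvfn
Hunk 4: at line 1 remove [dvmkf,dar] add [hugxx] -> 5 lines: bqgvo fjr hugxx adexy tvfn
Hunk 5: at line 3 remove [adexy] add [vnvf,zlez,hljrp] -> 7 lines: bqgvo fjr hugxx vnvf zlez hljrp tvfn
Hunk 6: at line 3 remove [vnvf,zlez] add [ziorr] -> 6 lines: bqgvo fjr hugxx ziorr hljrp tvfn
Final line 6: tvfn

Answer: tvfn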